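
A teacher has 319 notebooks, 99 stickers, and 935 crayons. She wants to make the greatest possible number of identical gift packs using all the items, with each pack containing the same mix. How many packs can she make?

11 packs

The pack count must divide each quantity, so the greatest is gcd(319, 99, 935).
319 = 11 × 29
99 = 3^2 × 11
935 = 5 × 11 × 17
gcd(319, 99, 935) = 11.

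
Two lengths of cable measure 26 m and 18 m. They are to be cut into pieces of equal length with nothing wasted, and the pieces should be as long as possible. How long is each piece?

Each piece length must divide every original length, so the longest possible is gcd(26, 18).
26 = 2 × 13
18 = 2 × 3^2
gcd(26, 18) = 2.

2 m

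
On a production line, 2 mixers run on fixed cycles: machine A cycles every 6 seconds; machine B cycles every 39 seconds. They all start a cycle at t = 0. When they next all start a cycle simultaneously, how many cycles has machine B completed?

2 cycles

All finish a whole number of cycles simultaneously at t = LCM of the periods.
6 = 2 × 3
39 = 3 × 13
LCM(6, 39) = 2 × 3 × 13 = 78.
Cycles for period 39: 78 / 39 = 2.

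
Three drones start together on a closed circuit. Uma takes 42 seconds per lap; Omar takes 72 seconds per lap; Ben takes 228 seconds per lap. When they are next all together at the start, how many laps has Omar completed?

They are all back at their starting positions together after one LCM of the periods.
42 = 2 × 3 × 7
72 = 2^3 × 3^2
228 = 2^2 × 3 × 19
LCM(42, 72, 228) = 2^3 × 3^2 × 7 × 19 = 9576.
Laps for period 72: 9576 / 72 = 133.

133 laps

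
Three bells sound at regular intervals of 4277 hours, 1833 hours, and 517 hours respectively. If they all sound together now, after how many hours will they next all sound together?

141141 hours

They coincide at every common multiple of the periods; the first is the LCM.
4277 = 7 × 13 × 47
1833 = 3 × 13 × 47
517 = 11 × 47
LCM(4277, 1833, 517) = 3 × 7 × 11 × 13 × 47 = 141141.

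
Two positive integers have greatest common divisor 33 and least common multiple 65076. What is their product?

For any two positive integers, gcd × lcm = product = 33 × 65076 = 2147508.

2147508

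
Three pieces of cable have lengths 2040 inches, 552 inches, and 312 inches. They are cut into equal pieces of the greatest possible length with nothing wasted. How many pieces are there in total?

121

Piece length = gcd(2040, 552, 312).
2040 = 2^3 × 3 × 5 × 17
552 = 2^3 × 3 × 23
312 = 2^3 × 3 × 13
gcd(2040, 552, 312) = 2^3 × 3 = 24.
Total pieces = 2040/24 + 552/24 + 312/24 = 85 + 23 + 13 = 121.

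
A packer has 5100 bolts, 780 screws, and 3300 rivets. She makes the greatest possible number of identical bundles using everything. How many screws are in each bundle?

Number of bundles = gcd(5100, 780, 3300).
5100 = 2^2 × 3 × 5^2 × 17
780 = 2^2 × 3 × 5 × 13
3300 = 2^2 × 3 × 5^2 × 11
gcd(5100, 780, 3300) = 2^2 × 3 × 5 = 60.
screws per bundle = 780 / 60 = 13.

13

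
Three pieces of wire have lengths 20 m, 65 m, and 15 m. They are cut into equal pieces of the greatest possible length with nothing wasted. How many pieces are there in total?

20

Piece length = gcd(20, 65, 15).
20 = 2^2 × 5
65 = 5 × 13
15 = 3 × 5
gcd(20, 65, 15) = 5.
Total pieces = 20/5 + 65/5 + 15/5 = 4 + 13 + 3 = 20.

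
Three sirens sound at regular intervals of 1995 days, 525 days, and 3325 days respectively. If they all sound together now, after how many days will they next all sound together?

They coincide at every common multiple of the periods; the first is the LCM.
1995 = 3 × 5 × 7 × 19
525 = 3 × 5^2 × 7
3325 = 5^2 × 7 × 19
LCM(1995, 525, 3325) = 3 × 5^2 × 7 × 19 = 9975.

9975 days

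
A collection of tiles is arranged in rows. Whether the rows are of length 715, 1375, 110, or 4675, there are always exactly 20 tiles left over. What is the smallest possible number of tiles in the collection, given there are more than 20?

N − 20 must be a common multiple of 715, 1375, 110, and 4675.
715 = 5 × 11 × 13
1375 = 5^3 × 11
110 = 2 × 5 × 11
4675 = 5^2 × 11 × 17
LCM(715, 1375, 110, 4675) = 2 × 5^3 × 11 × 13 × 17 = 607750.
Smallest N > 20 is LCM + 20 = 607750 + 20 = 607770.

607770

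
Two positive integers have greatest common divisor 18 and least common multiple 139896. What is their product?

2518128

For any two positive integers, gcd × lcm = product = 18 × 139896 = 2518128.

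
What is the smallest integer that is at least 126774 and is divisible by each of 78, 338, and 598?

The integer must be a common multiple of 78, 338, and 598, so a multiple of their LCM.
78 = 2 × 3 × 13
338 = 2 × 13^2
598 = 2 × 13 × 23
LCM(78, 338, 598) = 2 × 3 × 13^2 × 23 = 23322.
Smallest multiple of 23322 that is ≥ 126774: ⌈126774/23322⌉ × 23322 = 6 × 23322 = 139932.

139932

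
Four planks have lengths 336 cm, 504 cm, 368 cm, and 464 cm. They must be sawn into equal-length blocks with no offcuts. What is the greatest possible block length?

8 cm

The block length must divide every plank, so the greatest is gcd(336, 504, 368, 464).
336 = 2^4 × 3 × 7
504 = 2^3 × 3^2 × 7
368 = 2^4 × 23
464 = 2^4 × 29
gcd(336, 504, 368, 464) = 2^3 = 8.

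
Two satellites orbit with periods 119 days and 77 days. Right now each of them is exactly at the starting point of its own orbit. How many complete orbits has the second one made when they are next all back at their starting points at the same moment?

The first common completion time is the LCM of the periods.
119 = 7 × 17
77 = 7 × 11
LCM(119, 77) = 7 × 11 × 17 = 1309.
Orbits for period 77: 1309 / 77 = 17.

17 orbits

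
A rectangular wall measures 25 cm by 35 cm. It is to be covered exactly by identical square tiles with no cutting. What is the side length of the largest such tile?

5 cm

The tile side must divide both 25 and 35, so the largest is their gcd.
25 = 5^2
35 = 5 × 7
gcd(25, 35) = 5.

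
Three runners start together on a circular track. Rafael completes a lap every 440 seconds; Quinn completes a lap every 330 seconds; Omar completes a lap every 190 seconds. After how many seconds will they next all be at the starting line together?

They coincide at every common multiple of the periods; the first is the LCM.
440 = 2^3 × 5 × 11
330 = 2 × 3 × 5 × 11
190 = 2 × 5 × 19
LCM(440, 330, 190) = 2^3 × 3 × 5 × 11 × 19 = 25080.

25080 seconds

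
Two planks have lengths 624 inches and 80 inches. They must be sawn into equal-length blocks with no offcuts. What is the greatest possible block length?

16 inches

By the Euclidean algorithm:
624 = 7 × 80 + 64
80 = 1 × 64 + 16
64 = 4 × 16 + 0
gcd(624, 80) = 16.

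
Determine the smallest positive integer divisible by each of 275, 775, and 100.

275 = 5^2 × 11
775 = 5^2 × 31
100 = 2^2 × 5^2
LCM(275, 775, 100) = 2^2 × 5^2 × 11 × 31 = 34100.

34100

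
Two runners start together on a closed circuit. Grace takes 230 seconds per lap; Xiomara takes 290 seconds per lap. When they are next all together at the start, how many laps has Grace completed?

29 laps

The first common completion time is the LCM of the periods.
230 = 2 × 5 × 23
290 = 2 × 5 × 29
LCM(230, 290) = 2 × 5 × 23 × 29 = 6670.
Laps for period 230: 6670 / 230 = 29.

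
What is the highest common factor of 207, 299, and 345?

23

207 = 3^2 × 23
299 = 13 × 23
345 = 3 × 5 × 23
gcd(207, 299, 345) = 23.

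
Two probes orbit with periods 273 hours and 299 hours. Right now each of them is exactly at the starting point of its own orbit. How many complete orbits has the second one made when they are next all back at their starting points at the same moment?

21 orbits

They are all back at their starting positions together after one LCM of the periods.
273 = 3 × 7 × 13
299 = 13 × 23
LCM(273, 299) = 3 × 7 × 13 × 23 = 6279.
Orbits for period 299: 6279 / 299 = 21.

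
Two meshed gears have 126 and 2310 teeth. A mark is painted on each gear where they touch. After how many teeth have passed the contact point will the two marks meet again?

6930 teeth

They coincide at every common multiple of the periods; the first is the LCM.
126 = 2 × 3^2 × 7
2310 = 2 × 3 × 5 × 7 × 11
LCM(126, 2310) = 2 × 3^2 × 5 × 7 × 11 = 6930.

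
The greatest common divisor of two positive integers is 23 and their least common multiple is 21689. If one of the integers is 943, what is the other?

For two integers, gcd × lcm = product, so the other is (23 × 21689) / 943 = 498847 / 943 = 529.

529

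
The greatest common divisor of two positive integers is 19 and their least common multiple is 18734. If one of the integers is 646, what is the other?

551

For two integers, gcd × lcm = product, so the other is (19 × 18734) / 646 = 355946 / 646 = 551.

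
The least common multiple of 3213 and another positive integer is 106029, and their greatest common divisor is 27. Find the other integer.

891

gcd × lcm = product of the two integers, so the other integer is (27 × 106029) / 3213 = 891.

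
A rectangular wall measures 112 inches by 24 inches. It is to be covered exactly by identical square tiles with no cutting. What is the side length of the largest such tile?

8 inches

The tile side must divide both 112 and 24, so the largest is their gcd.
112 = 2^4 × 7
24 = 2^3 × 3
gcd(112, 24) = 2^3 = 8.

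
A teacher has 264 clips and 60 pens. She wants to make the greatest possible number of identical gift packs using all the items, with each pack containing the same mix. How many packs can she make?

12 packs

The pack count must divide each quantity, so the greatest is gcd(264, 60).
264 = 2^3 × 3 × 11
60 = 2^2 × 3 × 5
gcd(264, 60) = 2^2 × 3 = 12.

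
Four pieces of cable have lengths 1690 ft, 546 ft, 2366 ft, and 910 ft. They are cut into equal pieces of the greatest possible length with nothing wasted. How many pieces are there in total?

Piece length = gcd(1690, 546, 2366, 910).
1690 = 2 × 5 × 13^2
546 = 2 × 3 × 7 × 13
2366 = 2 × 7 × 13^2
910 = 2 × 5 × 7 × 13
gcd(1690, 546, 2366, 910) = 2 × 13 = 26.
Total pieces = 1690/26 + 546/26 + 2366/26 + 910/26 = 65 + 21 + 91 + 35 = 212.

212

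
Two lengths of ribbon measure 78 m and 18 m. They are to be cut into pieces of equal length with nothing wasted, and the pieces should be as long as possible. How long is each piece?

Each piece length must divide every original length, so the longest possible is gcd(78, 18).
78 = 2 × 3 × 13
18 = 2 × 3^2
gcd(78, 18) = 2 × 3 = 6.

6 m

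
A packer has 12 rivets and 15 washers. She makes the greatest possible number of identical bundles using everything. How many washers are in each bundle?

Number of bundles = gcd(12, 15).
12 = 2^2 × 3
15 = 3 × 5
gcd(12, 15) = 3.
washers per bundle = 15 / 3 = 5.

5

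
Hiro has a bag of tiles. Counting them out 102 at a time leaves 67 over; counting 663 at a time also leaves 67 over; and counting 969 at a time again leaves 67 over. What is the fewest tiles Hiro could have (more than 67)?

N − 67 must be a common multiple of 102, 663, and 969.
102 = 2 × 3 × 17
663 = 3 × 13 × 17
969 = 3 × 17 × 19
LCM(102, 663, 969) = 2 × 3 × 13 × 17 × 19 = 25194.
Smallest N > 67 is LCM + 67 = 25194 + 67 = 25261.

25261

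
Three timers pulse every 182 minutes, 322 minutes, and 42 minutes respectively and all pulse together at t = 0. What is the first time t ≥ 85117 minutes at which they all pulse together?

87906 minutes

Joint pulses occur at multiples of LCM(182, 322, 42).
182 = 2 × 7 × 13
322 = 2 × 7 × 23
42 = 2 × 3 × 7
LCM(182, 322, 42) = 2 × 3 × 7 × 13 × 23 = 12558.
Smallest multiple of 12558 that is ≥ 85117: ⌈85117/12558⌉ × 12558 = 7 × 12558 = 87906.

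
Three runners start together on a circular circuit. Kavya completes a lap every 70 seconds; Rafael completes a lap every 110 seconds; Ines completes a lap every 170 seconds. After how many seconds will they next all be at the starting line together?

13090 seconds

The first simultaneous occurrence is after LCM of the individual periods.
70 = 2 × 5 × 7
110 = 2 × 5 × 11
170 = 2 × 5 × 17
LCM(70, 110, 170) = 2 × 5 × 7 × 11 × 17 = 13090.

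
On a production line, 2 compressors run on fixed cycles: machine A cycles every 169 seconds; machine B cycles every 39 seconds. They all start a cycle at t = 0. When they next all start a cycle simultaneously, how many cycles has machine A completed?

3 cycles

They are all back at their starting positions together after one LCM of the periods.
169 = 13^2
39 = 3 × 13
LCM(169, 39) = 3 × 13^2 = 507.
Cycles for period 169: 507 / 169 = 3.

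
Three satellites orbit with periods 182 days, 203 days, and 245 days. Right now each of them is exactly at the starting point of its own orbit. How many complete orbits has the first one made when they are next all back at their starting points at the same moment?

1015 orbits

They are all back at their starting positions together after one LCM of the periods.
182 = 2 × 7 × 13
203 = 7 × 29
245 = 5 × 7^2
LCM(182, 203, 245) = 2 × 5 × 7^2 × 13 × 29 = 184730.
Orbits for period 182: 184730 / 182 = 1015.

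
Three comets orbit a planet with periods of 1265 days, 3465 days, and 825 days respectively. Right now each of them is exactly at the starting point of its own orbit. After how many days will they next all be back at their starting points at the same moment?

We need the least common multiple of the intervals.
1265 = 5 × 11 × 23
3465 = 3^2 × 5 × 7 × 11
825 = 3 × 5^2 × 11
LCM(1265, 3465, 825) = 3^2 × 5^2 × 7 × 11 × 23 = 398475.

398475 days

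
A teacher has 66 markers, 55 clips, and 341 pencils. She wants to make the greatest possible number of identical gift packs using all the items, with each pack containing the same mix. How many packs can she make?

11 packs

The pack count must divide each quantity, so the greatest is gcd(66, 55, 341).
66 = 2 × 3 × 11
55 = 5 × 11
341 = 11 × 31
gcd(66, 55, 341) = 11.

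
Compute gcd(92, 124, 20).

4

92 = 2^2 × 23
124 = 2^2 × 31
20 = 2^2 × 5
gcd(92, 124, 20) = 2^2 = 4.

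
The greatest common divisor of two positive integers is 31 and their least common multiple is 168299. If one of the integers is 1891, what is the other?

2759

For two integers, gcd × lcm = product, so the other is (31 × 168299) / 1891 = 5217269 / 1891 = 2759.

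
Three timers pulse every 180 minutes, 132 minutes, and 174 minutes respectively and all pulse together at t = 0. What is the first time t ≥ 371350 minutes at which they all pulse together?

401940 minutes

Joint pulses occur at multiples of LCM(180, 132, 174).
180 = 2^2 × 3^2 × 5
132 = 2^2 × 3 × 11
174 = 2 × 3 × 29
LCM(180, 132, 174) = 2^2 × 3^2 × 5 × 11 × 29 = 57420.
Smallest multiple of 57420 that is ≥ 371350: ⌈371350/57420⌉ × 57420 = 7 × 57420 = 401940.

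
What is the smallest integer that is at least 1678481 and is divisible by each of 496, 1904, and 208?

2301936

The integer must be a common multiple of 496, 1904, and 208, so a multiple of their LCM.
496 = 2^4 × 31
1904 = 2^4 × 7 × 17
208 = 2^4 × 13
LCM(496, 1904, 208) = 2^4 × 7 × 13 × 17 × 31 = 767312.
Smallest multiple of 767312 that is ≥ 1678481: ⌈1678481/767312⌉ × 767312 = 3 × 767312 = 2301936.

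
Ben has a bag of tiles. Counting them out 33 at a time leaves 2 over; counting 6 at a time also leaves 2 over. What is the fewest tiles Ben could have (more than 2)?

68

N − 2 must be a common multiple of 33 and 6.
33 = 3 × 11
6 = 2 × 3
LCM(33, 6) = 2 × 3 × 11 = 66.
Smallest N > 2 is LCM + 2 = 66 + 2 = 68.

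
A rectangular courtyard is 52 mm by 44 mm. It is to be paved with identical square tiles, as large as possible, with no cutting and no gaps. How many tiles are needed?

143

Tile side = gcd(52, 44).
52 = 2^2 × 13
44 = 2^2 × 11
gcd(52, 44) = 2^2 = 4.
Tiles: (52/4) × (44/4) = 13 × 11 = 143.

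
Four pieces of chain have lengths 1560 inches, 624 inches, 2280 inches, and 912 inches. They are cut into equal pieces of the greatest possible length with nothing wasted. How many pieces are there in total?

224

Piece length = gcd(1560, 624, 2280, 912).
1560 = 2^3 × 3 × 5 × 13
624 = 2^4 × 3 × 13
2280 = 2^3 × 3 × 5 × 19
912 = 2^4 × 3 × 19
gcd(1560, 624, 2280, 912) = 2^3 × 3 = 24.
Total pieces = 1560/24 + 624/24 + 2280/24 + 912/24 = 65 + 26 + 95 + 38 = 224.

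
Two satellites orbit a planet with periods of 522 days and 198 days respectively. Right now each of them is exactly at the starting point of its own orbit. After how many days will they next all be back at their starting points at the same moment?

They coincide at every common multiple of the periods; the first is the LCM.
522 = 2 × 3^2 × 29
198 = 2 × 3^2 × 11
LCM(522, 198) = 2 × 3^2 × 11 × 29 = 5742.

5742 days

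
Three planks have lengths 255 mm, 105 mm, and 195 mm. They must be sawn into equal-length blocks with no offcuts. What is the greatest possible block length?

15 mm

This is the greatest common divisor of 255, 105, and 195.
255 = 3 × 5 × 17
105 = 3 × 5 × 7
195 = 3 × 5 × 13
gcd(255, 105, 195) = 3 × 5 = 15.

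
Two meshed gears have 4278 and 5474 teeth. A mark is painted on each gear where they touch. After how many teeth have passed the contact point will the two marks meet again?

509082 teeth

We need the least common multiple of the intervals.
4278 = 2 × 3 × 23 × 31
5474 = 2 × 7 × 17 × 23
LCM(4278, 5474) = 2 × 3 × 7 × 17 × 23 × 31 = 509082.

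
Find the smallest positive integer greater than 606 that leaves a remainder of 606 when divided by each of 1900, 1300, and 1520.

99406

N − 606 must be a common multiple of 1900, 1300, and 1520.
1900 = 2^2 × 5^2 × 19
1300 = 2^2 × 5^2 × 13
1520 = 2^4 × 5 × 19
LCM(1900, 1300, 1520) = 2^4 × 5^2 × 13 × 19 = 98800.
Smallest N > 606 is LCM + 606 = 98800 + 606 = 99406.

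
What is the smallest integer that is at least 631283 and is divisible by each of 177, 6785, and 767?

The integer must be a common multiple of 177, 6785, and 767, so a multiple of their LCM.
177 = 3 × 59
6785 = 5 × 23 × 59
767 = 13 × 59
LCM(177, 6785, 767) = 3 × 5 × 13 × 23 × 59 = 264615.
Smallest multiple of 264615 that is ≥ 631283: ⌈631283/264615⌉ × 264615 = 3 × 264615 = 793845.

793845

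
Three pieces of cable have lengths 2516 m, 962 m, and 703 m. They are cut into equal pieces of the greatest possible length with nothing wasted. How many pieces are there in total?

Piece length = gcd(2516, 962, 703).
2516 = 2^2 × 17 × 37
962 = 2 × 13 × 37
703 = 19 × 37
gcd(2516, 962, 703) = 37.
Total pieces = 2516/37 + 962/37 + 703/37 = 68 + 26 + 19 = 113.

113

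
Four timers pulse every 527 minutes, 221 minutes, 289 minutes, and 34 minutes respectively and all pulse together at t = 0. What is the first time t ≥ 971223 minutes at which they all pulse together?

1164670 minutes

Joint pulses occur at multiples of LCM(527, 221, 289, 34).
527 = 17 × 31
221 = 13 × 17
289 = 17^2
34 = 2 × 17
LCM(527, 221, 289, 34) = 2 × 13 × 17^2 × 31 = 232934.
Smallest multiple of 232934 that is ≥ 971223: ⌈971223/232934⌉ × 232934 = 5 × 232934 = 1164670.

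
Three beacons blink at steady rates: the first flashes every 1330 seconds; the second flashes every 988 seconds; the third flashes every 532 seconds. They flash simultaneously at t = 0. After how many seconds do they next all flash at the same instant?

The first simultaneous occurrence is after LCM of the individual periods.
1330 = 2 × 5 × 7 × 19
988 = 2^2 × 13 × 19
532 = 2^2 × 7 × 19
LCM(1330, 988, 532) = 2^2 × 5 × 7 × 13 × 19 = 34580.

34580 seconds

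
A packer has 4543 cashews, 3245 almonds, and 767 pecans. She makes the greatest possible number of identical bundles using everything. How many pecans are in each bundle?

13

Number of bundles = gcd(4543, 3245, 767).
4543 = 7 × 11 × 59
3245 = 5 × 11 × 59
767 = 13 × 59
gcd(4543, 3245, 767) = 59.
pecans per bundle = 767 / 59 = 13.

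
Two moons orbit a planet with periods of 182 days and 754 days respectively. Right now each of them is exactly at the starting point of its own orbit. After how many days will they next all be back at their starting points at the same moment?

The first simultaneous occurrence is after LCM of the individual periods.
182 = 2 × 7 × 13
754 = 2 × 13 × 29
LCM(182, 754) = 2 × 7 × 13 × 29 = 5278.

5278 days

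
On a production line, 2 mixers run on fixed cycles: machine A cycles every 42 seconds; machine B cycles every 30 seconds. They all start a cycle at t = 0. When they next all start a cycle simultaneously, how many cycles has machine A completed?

They are all back at their starting positions together after one LCM of the periods.
42 = 2 × 3 × 7
30 = 2 × 3 × 5
LCM(42, 30) = 2 × 3 × 5 × 7 = 210.
Cycles for period 42: 210 / 42 = 5.

5 cycles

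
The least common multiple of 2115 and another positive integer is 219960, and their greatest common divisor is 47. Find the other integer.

4888

gcd × lcm = product of the two integers, so the other integer is (47 × 219960) / 2115 = 4888.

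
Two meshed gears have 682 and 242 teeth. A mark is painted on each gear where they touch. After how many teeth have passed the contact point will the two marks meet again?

7502 teeth

The first simultaneous occurrence is after LCM of the individual periods.
682 = 2 × 11 × 31
242 = 2 × 11^2
LCM(682, 242) = 2 × 11^2 × 31 = 7502.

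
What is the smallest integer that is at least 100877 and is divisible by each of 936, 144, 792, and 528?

The integer must be a common multiple of 936, 144, 792, and 528, so a multiple of their LCM.
936 = 2^3 × 3^2 × 13
144 = 2^4 × 3^2
792 = 2^3 × 3^2 × 11
528 = 2^4 × 3 × 11
LCM(936, 144, 792, 528) = 2^4 × 3^2 × 11 × 13 = 20592.
Smallest multiple of 20592 that is ≥ 100877: ⌈100877/20592⌉ × 20592 = 5 × 20592 = 102960.

102960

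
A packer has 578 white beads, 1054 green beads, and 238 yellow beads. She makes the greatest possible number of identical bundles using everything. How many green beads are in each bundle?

31

Number of bundles = gcd(578, 1054, 238).
578 = 2 × 17^2
1054 = 2 × 17 × 31
238 = 2 × 7 × 17
gcd(578, 1054, 238) = 2 × 17 = 34.
green beads per bundle = 1054 / 34 = 31.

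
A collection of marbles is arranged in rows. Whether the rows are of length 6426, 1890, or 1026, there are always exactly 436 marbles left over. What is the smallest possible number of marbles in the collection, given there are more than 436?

610906

N − 436 must be a common multiple of 6426, 1890, and 1026.
6426 = 2 × 3^3 × 7 × 17
1890 = 2 × 3^3 × 5 × 7
1026 = 2 × 3^3 × 19
LCM(6426, 1890, 1026) = 2 × 3^3 × 5 × 7 × 17 × 19 = 610470.
Smallest N > 436 is LCM + 436 = 610470 + 436 = 610906.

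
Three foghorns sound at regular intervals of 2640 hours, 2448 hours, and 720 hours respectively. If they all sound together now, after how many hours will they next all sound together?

They coincide at every common multiple of the periods; the first is the LCM.
2640 = 2^4 × 3 × 5 × 11
2448 = 2^4 × 3^2 × 17
720 = 2^4 × 3^2 × 5
LCM(2640, 2448, 720) = 2^4 × 3^2 × 5 × 11 × 17 = 134640.

134640 hours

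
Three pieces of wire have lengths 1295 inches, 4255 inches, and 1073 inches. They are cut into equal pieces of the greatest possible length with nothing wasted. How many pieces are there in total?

179

Piece length = gcd(1295, 4255, 1073).
1295 = 5 × 7 × 37
4255 = 5 × 23 × 37
1073 = 29 × 37
gcd(1295, 4255, 1073) = 37.
Total pieces = 1295/37 + 4255/37 + 1073/37 = 35 + 115 + 29 = 179.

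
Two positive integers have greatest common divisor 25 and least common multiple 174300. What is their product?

4357500

For any two positive integers, gcd × lcm = product = 25 × 174300 = 4357500.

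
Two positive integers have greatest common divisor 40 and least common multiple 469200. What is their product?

18768000

For any two positive integers, gcd × lcm = product = 40 × 469200 = 18768000.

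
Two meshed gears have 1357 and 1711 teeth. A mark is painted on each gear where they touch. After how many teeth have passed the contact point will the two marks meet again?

They coincide at every common multiple of the periods; the first is the LCM.
1357 = 23 × 59
1711 = 29 × 59
LCM(1357, 1711) = 23 × 29 × 59 = 39353.

39353 teeth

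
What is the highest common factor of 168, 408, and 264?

24

168 = 2^3 × 3 × 7
408 = 2^3 × 3 × 17
264 = 2^3 × 3 × 11
gcd(168, 408, 264) = 2^3 × 3 = 24.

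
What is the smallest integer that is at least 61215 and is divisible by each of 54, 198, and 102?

70686

The integer must be a common multiple of 54, 198, and 102, so a multiple of their LCM.
54 = 2 × 3^3
198 = 2 × 3^2 × 11
102 = 2 × 3 × 17
LCM(54, 198, 102) = 2 × 3^3 × 11 × 17 = 10098.
Smallest multiple of 10098 that is ≥ 61215: ⌈61215/10098⌉ × 10098 = 7 × 10098 = 70686.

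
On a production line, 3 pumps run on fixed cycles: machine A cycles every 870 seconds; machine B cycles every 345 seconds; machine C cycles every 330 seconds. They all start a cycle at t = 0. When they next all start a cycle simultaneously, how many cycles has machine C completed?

All finish a whole number of cycles simultaneously at t = LCM of the periods.
870 = 2 × 3 × 5 × 29
345 = 3 × 5 × 23
330 = 2 × 3 × 5 × 11
LCM(870, 345, 330) = 2 × 3 × 5 × 11 × 23 × 29 = 220110.
Cycles for period 330: 220110 / 330 = 667.

667 cycles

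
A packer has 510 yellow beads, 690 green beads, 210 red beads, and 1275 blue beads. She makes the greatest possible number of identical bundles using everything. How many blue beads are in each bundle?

85

Number of bundles = gcd(510, 690, 210, 1275).
510 = 2 × 3 × 5 × 17
690 = 2 × 3 × 5 × 23
210 = 2 × 3 × 5 × 7
1275 = 3 × 5^2 × 17
gcd(510, 690, 210, 1275) = 3 × 5 = 15.
blue beads per bundle = 1275 / 15 = 85.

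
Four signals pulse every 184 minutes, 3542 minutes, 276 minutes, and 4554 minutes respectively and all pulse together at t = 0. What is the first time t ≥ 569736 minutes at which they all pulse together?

Joint pulses occur at multiples of LCM(184, 3542, 276, 4554).
184 = 2^3 × 23
3542 = 2 × 7 × 11 × 23
276 = 2^2 × 3 × 23
4554 = 2 × 3^2 × 11 × 23
LCM(184, 3542, 276, 4554) = 2^3 × 3^2 × 7 × 11 × 23 = 127512.
Smallest multiple of 127512 that is ≥ 569736: ⌈569736/127512⌉ × 127512 = 5 × 127512 = 637560.

637560 minutes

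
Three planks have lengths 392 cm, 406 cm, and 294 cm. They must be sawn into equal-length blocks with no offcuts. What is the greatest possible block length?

The block length must divide every plank, so the greatest is gcd(392, 406, 294).
392 = 2^3 × 7^2
406 = 2 × 7 × 29
294 = 2 × 3 × 7^2
gcd(392, 406, 294) = 2 × 7 = 14.

14 cm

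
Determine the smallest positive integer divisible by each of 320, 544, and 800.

27200

320 = 2^6 × 5
544 = 2^5 × 17
800 = 2^5 × 5^2
LCM(320, 544, 800) = 2^6 × 5^2 × 17 = 27200.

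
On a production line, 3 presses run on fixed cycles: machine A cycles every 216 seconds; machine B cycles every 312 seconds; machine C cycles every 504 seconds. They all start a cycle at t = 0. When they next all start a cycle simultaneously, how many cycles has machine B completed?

63 cycles

All finish a whole number of cycles simultaneously at t = LCM of the periods.
216 = 2^3 × 3^3
312 = 2^3 × 3 × 13
504 = 2^3 × 3^2 × 7
LCM(216, 312, 504) = 2^3 × 3^3 × 7 × 13 = 19656.
Cycles for period 312: 19656 / 312 = 63.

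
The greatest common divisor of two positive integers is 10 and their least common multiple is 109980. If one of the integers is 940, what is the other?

For two integers, gcd × lcm = product, so the other is (10 × 109980) / 940 = 1099800 / 940 = 1170.

1170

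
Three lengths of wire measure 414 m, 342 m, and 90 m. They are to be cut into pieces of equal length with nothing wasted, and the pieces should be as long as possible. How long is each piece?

Each piece length must divide every original length, so the longest possible is gcd(414, 342, 90).
414 = 2 × 3^2 × 23
342 = 2 × 3^2 × 19
90 = 2 × 3^2 × 5
gcd(414, 342, 90) = 2 × 3^2 = 18.

18 m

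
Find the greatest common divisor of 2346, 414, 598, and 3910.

2346 = 2 × 3 × 17 × 23
414 = 2 × 3^2 × 23
598 = 2 × 13 × 23
3910 = 2 × 5 × 17 × 23
gcd(2346, 414, 598, 3910) = 2 × 23 = 46.

46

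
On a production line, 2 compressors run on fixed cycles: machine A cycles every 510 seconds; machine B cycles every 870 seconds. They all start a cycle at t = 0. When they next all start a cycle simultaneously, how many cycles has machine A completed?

All finish a whole number of cycles simultaneously at t = LCM of the periods.
510 = 2 × 3 × 5 × 17
870 = 2 × 3 × 5 × 29
LCM(510, 870) = 2 × 3 × 5 × 17 × 29 = 14790.
Cycles for period 510: 14790 / 510 = 29.

29 cycles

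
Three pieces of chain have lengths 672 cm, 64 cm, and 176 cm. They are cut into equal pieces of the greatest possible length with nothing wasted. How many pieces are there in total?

Piece length = gcd(672, 64, 176).
672 = 2^5 × 3 × 7
64 = 2^6
176 = 2^4 × 11
gcd(672, 64, 176) = 2^4 = 16.
Total pieces = 672/16 + 64/16 + 176/16 = 42 + 4 + 11 = 57.

57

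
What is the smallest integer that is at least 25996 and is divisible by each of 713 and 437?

The integer must be a common multiple of 713 and 437, so a multiple of their LCM.
713 = 23 × 31
437 = 19 × 23
LCM(713, 437) = 19 × 23 × 31 = 13547.
Smallest multiple of 13547 that is ≥ 25996: ⌈25996/13547⌉ × 13547 = 2 × 13547 = 27094.

27094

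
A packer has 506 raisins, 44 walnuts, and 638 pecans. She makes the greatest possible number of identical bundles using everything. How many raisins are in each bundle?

23

Number of bundles = gcd(506, 44, 638).
506 = 2 × 11 × 23
44 = 2^2 × 11
638 = 2 × 11 × 29
gcd(506, 44, 638) = 2 × 11 = 22.
raisins per bundle = 506 / 22 = 23.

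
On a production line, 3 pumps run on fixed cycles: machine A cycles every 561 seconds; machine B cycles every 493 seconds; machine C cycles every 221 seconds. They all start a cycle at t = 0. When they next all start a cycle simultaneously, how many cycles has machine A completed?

All finish a whole number of cycles simultaneously at t = LCM of the periods.
561 = 3 × 11 × 17
493 = 17 × 29
221 = 13 × 17
LCM(561, 493, 221) = 3 × 11 × 13 × 17 × 29 = 211497.
Cycles for period 561: 211497 / 561 = 377.

377 cycles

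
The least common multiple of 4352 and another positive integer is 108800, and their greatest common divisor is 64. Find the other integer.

gcd × lcm = product of the two integers, so the other integer is (64 × 108800) / 4352 = 1600.

1600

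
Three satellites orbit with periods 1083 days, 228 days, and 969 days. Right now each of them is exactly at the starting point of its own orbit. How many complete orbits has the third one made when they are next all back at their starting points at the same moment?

76 orbits

All finish a whole number of cycles simultaneously at t = LCM of the periods.
1083 = 3 × 19^2
228 = 2^2 × 3 × 19
969 = 3 × 17 × 19
LCM(1083, 228, 969) = 2^2 × 3 × 17 × 19^2 = 73644.
Orbits for period 969: 73644 / 969 = 76.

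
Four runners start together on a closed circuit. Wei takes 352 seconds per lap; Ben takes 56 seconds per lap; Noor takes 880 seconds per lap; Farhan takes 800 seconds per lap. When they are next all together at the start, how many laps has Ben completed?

1100 laps

All finish a whole number of cycles simultaneously at t = LCM of the periods.
352 = 2^5 × 11
56 = 2^3 × 7
880 = 2^4 × 5 × 11
800 = 2^5 × 5^2
LCM(352, 56, 880, 800) = 2^5 × 5^2 × 7 × 11 = 61600.
Laps for period 56: 61600 / 56 = 1100.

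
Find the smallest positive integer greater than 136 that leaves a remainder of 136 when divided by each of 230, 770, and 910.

230366

N − 136 must be a common multiple of 230, 770, and 910.
230 = 2 × 5 × 23
770 = 2 × 5 × 7 × 11
910 = 2 × 5 × 7 × 13
LCM(230, 770, 910) = 2 × 5 × 7 × 11 × 13 × 23 = 230230.
Smallest N > 136 is LCM + 136 = 230230 + 136 = 230366.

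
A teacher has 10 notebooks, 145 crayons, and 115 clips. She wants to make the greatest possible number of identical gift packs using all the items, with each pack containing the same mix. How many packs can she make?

5 packs

The pack count must divide each quantity, so the greatest is gcd(10, 145, 115).
10 = 2 × 5
145 = 5 × 29
115 = 5 × 23
gcd(10, 145, 115) = 5.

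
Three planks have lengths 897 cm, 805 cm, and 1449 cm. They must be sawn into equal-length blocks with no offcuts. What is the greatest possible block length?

The block length must divide every plank, so the greatest is gcd(897, 805, 1449).
897 = 3 × 13 × 23
805 = 5 × 7 × 23
1449 = 3^2 × 7 × 23
gcd(897, 805, 1449) = 23.

23 cm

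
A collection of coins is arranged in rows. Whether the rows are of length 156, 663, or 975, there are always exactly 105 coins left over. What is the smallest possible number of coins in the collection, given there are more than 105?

66405

N − 105 must be a common multiple of 156, 663, and 975.
156 = 2^2 × 3 × 13
663 = 3 × 13 × 17
975 = 3 × 5^2 × 13
LCM(156, 663, 975) = 2^2 × 3 × 5^2 × 13 × 17 = 66300.
Smallest N > 105 is LCM + 105 = 66300 + 105 = 66405.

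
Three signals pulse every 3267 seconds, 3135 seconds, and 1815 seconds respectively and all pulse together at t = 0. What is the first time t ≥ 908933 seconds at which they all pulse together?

Joint pulses occur at multiples of LCM(3267, 3135, 1815).
3267 = 3^3 × 11^2
3135 = 3 × 5 × 11 × 19
1815 = 3 × 5 × 11^2
LCM(3267, 3135, 1815) = 3^3 × 5 × 11^2 × 19 = 310365.
Smallest multiple of 310365 that is ≥ 908933: ⌈908933/310365⌉ × 310365 = 3 × 310365 = 931095.

931095 seconds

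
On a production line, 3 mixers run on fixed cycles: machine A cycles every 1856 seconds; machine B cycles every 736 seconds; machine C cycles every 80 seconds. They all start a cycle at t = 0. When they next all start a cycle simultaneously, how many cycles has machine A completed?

All finish a whole number of cycles simultaneously at t = LCM of the periods.
1856 = 2^6 × 29
736 = 2^5 × 23
80 = 2^4 × 5
LCM(1856, 736, 80) = 2^6 × 5 × 23 × 29 = 213440.
Cycles for period 1856: 213440 / 1856 = 115.

115 cycles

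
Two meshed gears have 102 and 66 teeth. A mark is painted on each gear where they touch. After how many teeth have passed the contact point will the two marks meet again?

The first simultaneous occurrence is after LCM of the individual periods.
102 = 2 × 3 × 17
66 = 2 × 3 × 11
LCM(102, 66) = 2 × 3 × 11 × 17 = 1122.

1122 teeth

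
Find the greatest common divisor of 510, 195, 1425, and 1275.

15

510 = 2 × 3 × 5 × 17
195 = 3 × 5 × 13
1425 = 3 × 5^2 × 19
1275 = 3 × 5^2 × 17
gcd(510, 195, 1425, 1275) = 3 × 5 = 15.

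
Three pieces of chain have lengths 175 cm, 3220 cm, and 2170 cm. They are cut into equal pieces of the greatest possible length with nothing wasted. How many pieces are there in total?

Piece length = gcd(175, 3220, 2170).
175 = 5^2 × 7
3220 = 2^2 × 5 × 7 × 23
2170 = 2 × 5 × 7 × 31
gcd(175, 3220, 2170) = 5 × 7 = 35.
Total pieces = 175/35 + 3220/35 + 2170/35 = 5 + 92 + 62 = 159.

159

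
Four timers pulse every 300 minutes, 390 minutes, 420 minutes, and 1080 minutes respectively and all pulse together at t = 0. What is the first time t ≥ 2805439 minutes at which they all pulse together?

Joint pulses occur at multiples of LCM(300, 390, 420, 1080).
300 = 2^2 × 3 × 5^2
390 = 2 × 3 × 5 × 13
420 = 2^2 × 3 × 5 × 7
1080 = 2^3 × 3^3 × 5
LCM(300, 390, 420, 1080) = 2^3 × 3^3 × 5^2 × 7 × 13 = 491400.
Smallest multiple of 491400 that is ≥ 2805439: ⌈2805439/491400⌉ × 491400 = 6 × 491400 = 2948400.

2948400 minutes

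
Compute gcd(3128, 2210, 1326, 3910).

34

3128 = 2^3 × 17 × 23
2210 = 2 × 5 × 13 × 17
1326 = 2 × 3 × 13 × 17
3910 = 2 × 5 × 17 × 23
gcd(3128, 2210, 1326, 3910) = 2 × 17 = 34.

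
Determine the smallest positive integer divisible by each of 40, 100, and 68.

40 = 2^3 × 5
100 = 2^2 × 5^2
68 = 2^2 × 17
LCM(40, 100, 68) = 2^3 × 5^2 × 17 = 3400.

3400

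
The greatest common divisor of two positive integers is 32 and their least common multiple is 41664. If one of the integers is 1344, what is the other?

992

For two integers, gcd × lcm = product, so the other is (32 × 41664) / 1344 = 1333248 / 1344 = 992.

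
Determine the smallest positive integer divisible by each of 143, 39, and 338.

143 = 11 × 13
39 = 3 × 13
338 = 2 × 13^2
LCM(143, 39, 338) = 2 × 3 × 11 × 13^2 = 11154.

11154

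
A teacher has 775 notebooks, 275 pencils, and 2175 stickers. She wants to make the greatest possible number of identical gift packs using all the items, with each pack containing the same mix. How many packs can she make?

25 packs

The pack count must divide each quantity, so the greatest is gcd(775, 275, 2175).
775 = 5^2 × 31
275 = 5^2 × 11
2175 = 3 × 5^2 × 29
gcd(775, 275, 2175) = 5^2 = 25.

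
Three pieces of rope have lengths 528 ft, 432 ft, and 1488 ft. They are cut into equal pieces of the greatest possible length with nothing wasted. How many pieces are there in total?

51

Piece length = gcd(528, 432, 1488).
528 = 2^4 × 3 × 11
432 = 2^4 × 3^3
1488 = 2^4 × 3 × 31
gcd(528, 432, 1488) = 2^4 × 3 = 48.
Total pieces = 528/48 + 432/48 + 1488/48 = 11 + 9 + 31 = 51.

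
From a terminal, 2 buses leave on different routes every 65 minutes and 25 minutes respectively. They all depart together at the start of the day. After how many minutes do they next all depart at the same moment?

They coincide at every common multiple of the periods; the first is the LCM.
65 = 5 × 13
25 = 5^2
LCM(65, 25) = 5^2 × 13 = 325.

325 minutes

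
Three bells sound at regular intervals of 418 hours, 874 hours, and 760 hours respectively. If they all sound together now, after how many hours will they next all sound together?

192280 hours

We need the least common multiple of the intervals.
418 = 2 × 11 × 19
874 = 2 × 19 × 23
760 = 2^3 × 5 × 19
LCM(418, 874, 760) = 2^3 × 5 × 11 × 19 × 23 = 192280.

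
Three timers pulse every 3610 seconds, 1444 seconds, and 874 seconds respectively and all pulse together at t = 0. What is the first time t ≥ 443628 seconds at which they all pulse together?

Joint pulses occur at multiples of LCM(3610, 1444, 874).
3610 = 2 × 5 × 19^2
1444 = 2^2 × 19^2
874 = 2 × 19 × 23
LCM(3610, 1444, 874) = 2^2 × 5 × 19^2 × 23 = 166060.
Smallest multiple of 166060 that is ≥ 443628: ⌈443628/166060⌉ × 166060 = 3 × 166060 = 498180.

498180 seconds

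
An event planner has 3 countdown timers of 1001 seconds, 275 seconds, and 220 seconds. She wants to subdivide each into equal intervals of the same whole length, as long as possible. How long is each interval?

11 seconds

The interval must divide each timer length; the longest such is the gcd.
1001 = 7 × 11 × 13
275 = 5^2 × 11
220 = 2^2 × 5 × 11
gcd(1001, 275, 220) = 11.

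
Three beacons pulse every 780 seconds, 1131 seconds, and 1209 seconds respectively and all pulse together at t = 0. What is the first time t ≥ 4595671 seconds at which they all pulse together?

4908540 seconds

Joint pulses occur at multiples of LCM(780, 1131, 1209).
780 = 2^2 × 3 × 5 × 13
1131 = 3 × 13 × 29
1209 = 3 × 13 × 31
LCM(780, 1131, 1209) = 2^2 × 3 × 5 × 13 × 29 × 31 = 701220.
Smallest multiple of 701220 that is ≥ 4595671: ⌈4595671/701220⌉ × 701220 = 7 × 701220 = 4908540.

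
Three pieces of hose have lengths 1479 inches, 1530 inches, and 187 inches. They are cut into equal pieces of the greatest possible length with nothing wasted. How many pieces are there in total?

Piece length = gcd(1479, 1530, 187).
1479 = 3 × 17 × 29
1530 = 2 × 3^2 × 5 × 17
187 = 11 × 17
gcd(1479, 1530, 187) = 17.
Total pieces = 1479/17 + 1530/17 + 187/17 = 87 + 90 + 11 = 188.

188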